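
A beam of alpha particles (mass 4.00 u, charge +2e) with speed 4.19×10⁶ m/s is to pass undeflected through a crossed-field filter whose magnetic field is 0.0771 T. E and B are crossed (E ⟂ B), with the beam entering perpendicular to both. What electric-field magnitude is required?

For straight-line motion qE = qvB, so E = vB.
E = 4.19×10⁶ × 0.0771 = 3.23×10⁵ V/m.

E = 3.23×10⁵ V/m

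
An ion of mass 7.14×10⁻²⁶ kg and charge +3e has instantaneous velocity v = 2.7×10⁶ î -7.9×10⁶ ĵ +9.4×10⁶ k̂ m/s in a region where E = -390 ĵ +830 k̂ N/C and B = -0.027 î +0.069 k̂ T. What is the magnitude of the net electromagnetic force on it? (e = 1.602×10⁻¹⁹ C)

|F| ≈ 3.52×10⁻¹³ N

v×B = (-5.45×10⁵, -4.40×10⁵, -2.13×10⁵) N/C.
E + v×B = (-5.45×10⁵, -4.40×10⁵, -2.12×10⁵) N/C.
F = q(E + v×B) = (4.806×10⁻¹⁹ C)·(-5.45×10⁵, -4.40×10⁵, -2.12×10⁵) = (-2.62×10⁻¹³, -2.12×10⁻¹³, -1.02×10⁻¹³) N.
|F| = 3.52×10⁻¹³ N.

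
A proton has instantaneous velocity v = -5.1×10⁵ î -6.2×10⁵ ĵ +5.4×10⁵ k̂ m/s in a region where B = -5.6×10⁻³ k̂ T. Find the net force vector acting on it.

v×B = (3470, -2860, 0) N/C.
F = q v×B = (1.602×10⁻¹⁹ C)·(3470, -2860, 0) = (5.56×10⁻¹⁶, -4.58×10⁻¹⁶, 0) N.

F ≈ (5.56×10⁻¹⁶, -4.58×10⁻¹⁶, 0) N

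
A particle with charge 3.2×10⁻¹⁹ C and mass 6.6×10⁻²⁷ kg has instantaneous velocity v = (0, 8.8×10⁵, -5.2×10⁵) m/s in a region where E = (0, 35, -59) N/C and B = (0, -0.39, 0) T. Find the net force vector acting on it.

F ≈ (-6.49×10⁻¹⁴, 1.12×10⁻¹⁷, -1.89×10⁻¹⁷) N

v×B = (-2.03×10⁵, 0, 0) N/C.
E + v×B = (-2.03×10⁵, 35.0, -59.0) N/C.
F = q(E + v×B) = (3.2×10⁻¹⁹ C)·(-2.03×10⁵, 35.0, -59.0) = (-6.49×10⁻¹⁴, 1.12×10⁻¹⁷, -1.89×10⁻¹⁷) N.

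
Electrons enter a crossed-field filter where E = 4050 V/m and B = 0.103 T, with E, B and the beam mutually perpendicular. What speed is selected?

Zero net Lorentz force requires |qE| = |q v×B|, i.e. E = vB.
v = E/B = 4050/0.103 = 3.93×10⁴ m/s.

v = 3.93×10⁴ m/s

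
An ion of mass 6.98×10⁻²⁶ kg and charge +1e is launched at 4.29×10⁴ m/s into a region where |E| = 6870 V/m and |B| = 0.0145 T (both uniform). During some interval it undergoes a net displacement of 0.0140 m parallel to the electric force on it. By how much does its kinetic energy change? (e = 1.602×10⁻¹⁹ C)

The magnetic force is always ⟂ v and does no work; only the electric force changes KE.
ΔKE = F_E · d = |q|E d = (1.602×10⁻¹⁹)(6870)(0.0140) ≈ 1.54×10⁻¹⁷ J.

ΔKE ≈ 1.54×10⁻¹⁷ J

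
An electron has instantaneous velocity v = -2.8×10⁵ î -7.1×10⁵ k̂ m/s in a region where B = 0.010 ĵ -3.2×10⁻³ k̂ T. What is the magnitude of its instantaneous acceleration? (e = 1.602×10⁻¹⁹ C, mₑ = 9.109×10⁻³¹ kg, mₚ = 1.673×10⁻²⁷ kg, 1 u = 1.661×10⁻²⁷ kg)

|a| ≈ 1.35×10¹⁵ m/s²

v×B = (7100, -896, -2800) N/C.
F = q v×B = (−1.602×10⁻¹⁹ C)·(7100, -896, -2800) = (-1.14×10⁻¹⁵, 1.44×10⁻¹⁶, 4.49×10⁻¹⁶) N.
|a| = |F|/m = 1.231×10⁻¹⁵/9.109×10⁻³¹ ≈ 1.35×10¹⁵ m/s².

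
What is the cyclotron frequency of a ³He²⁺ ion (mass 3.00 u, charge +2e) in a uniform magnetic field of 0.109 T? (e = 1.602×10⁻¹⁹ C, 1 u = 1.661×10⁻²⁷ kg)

f ≈ 1.12×10⁶ Hz

f = |q|B/(2πm).
f = (3.204×10⁻¹⁹)(0.109)/(2π·4.983×10⁻²⁷) ≈ 1.12×10⁶ Hz.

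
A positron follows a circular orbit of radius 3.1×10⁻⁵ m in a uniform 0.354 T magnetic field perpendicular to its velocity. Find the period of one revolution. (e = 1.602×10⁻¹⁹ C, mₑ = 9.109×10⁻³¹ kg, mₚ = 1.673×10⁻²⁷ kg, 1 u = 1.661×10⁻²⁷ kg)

T ≈ 1.01×10⁻¹⁰ s

The cyclotron period depends only on m, q, B: T = 2πm/(|q|B).
T = 2π(9.109×10⁻³¹)/((1.602×10⁻¹⁹)(0.354)) ≈ 1.01×10⁻¹⁰ s.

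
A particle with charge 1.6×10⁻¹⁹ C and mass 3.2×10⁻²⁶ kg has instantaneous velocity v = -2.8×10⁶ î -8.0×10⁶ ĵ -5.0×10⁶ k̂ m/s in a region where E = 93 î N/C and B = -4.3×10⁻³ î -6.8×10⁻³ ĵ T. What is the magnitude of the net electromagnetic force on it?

|F| ≈ 6.88×10⁻¹⁵ N

v×B = (-3.40×10⁴, 2.15×10⁴, -1.54×10⁴) N/C.
E + v×B = (-3.39×10⁴, 2.15×10⁴, -1.54×10⁴) N/C.
F = q(E + v×B) = (1.6×10⁻¹⁹ C)·(-3.39×10⁴, 2.15×10⁴, -1.54×10⁴) = (-5.43×10⁻¹⁵, 3.44×10⁻¹⁵, -2.46×10⁻¹⁵) N.
|F| = 6.88×10⁻¹⁵ N.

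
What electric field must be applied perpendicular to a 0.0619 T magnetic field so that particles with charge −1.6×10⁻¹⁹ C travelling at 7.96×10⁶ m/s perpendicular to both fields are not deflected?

E = 4.93×10⁵ V/m

For straight-line motion qE = qvB, so E = vB.
E = 7.96×10⁶ × 0.0619 = 4.93×10⁵ V/m.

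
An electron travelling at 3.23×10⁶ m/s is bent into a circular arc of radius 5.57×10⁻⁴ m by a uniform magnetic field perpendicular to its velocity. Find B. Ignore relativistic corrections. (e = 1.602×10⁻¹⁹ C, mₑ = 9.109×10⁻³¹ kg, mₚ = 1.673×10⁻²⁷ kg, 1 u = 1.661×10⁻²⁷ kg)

From |q|vB = mv²/r, B = mv/(|q|r).
B = (9.109×10⁻³¹)(3.23×10⁶)/((1.602×10⁻¹⁹)(5.57×10⁻⁴)) ≈ 0.0330 T.

B ≈ 0.0330 T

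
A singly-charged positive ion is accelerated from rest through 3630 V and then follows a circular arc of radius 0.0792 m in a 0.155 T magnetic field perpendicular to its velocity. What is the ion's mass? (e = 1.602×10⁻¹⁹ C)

m ≈ 3.33×10⁻²⁷ kg

Combine |q|V = ½mv² and r = mv/(|q|B): eliminate v to get m = qB²r²/(2V).
m = (1.602×10⁻¹⁹)(0.155)²(0.0792)²/(2·3630) ≈ 3.33×10⁻²⁷ kg.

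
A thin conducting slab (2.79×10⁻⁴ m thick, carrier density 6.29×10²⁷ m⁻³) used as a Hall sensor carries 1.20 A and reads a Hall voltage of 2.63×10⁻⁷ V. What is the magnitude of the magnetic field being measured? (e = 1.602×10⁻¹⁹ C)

From V_H = IB/(n e t), B = V_H n e t / I.
B = (2.63×10⁻⁷)(6.29×10²⁷)(1.602×10⁻¹⁹)(2.79×10⁻⁴)/1.20 ≈ 0.0616 T.

B ≈ 0.0616 T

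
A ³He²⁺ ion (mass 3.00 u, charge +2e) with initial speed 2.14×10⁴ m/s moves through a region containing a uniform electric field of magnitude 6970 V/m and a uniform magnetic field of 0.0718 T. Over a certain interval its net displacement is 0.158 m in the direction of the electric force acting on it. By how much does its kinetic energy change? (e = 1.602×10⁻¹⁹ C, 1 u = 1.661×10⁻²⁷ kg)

The magnetic force is always ⟂ v and does no work; only the electric force changes KE.
ΔKE = F_E · d = |q|E d = (3.204×10⁻¹⁹)(6970)(0.158) ≈ 3.53×10⁻¹⁶ J.

ΔKE ≈ 3.53×10⁻¹⁶ J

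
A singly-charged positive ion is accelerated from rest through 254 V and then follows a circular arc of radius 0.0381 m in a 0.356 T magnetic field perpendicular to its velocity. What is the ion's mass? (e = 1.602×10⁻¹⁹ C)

Combine |q|V = ½mv² and r = mv/(|q|B): eliminate v to get m = qB²r²/(2V).
m = (1.602×10⁻¹⁹)(0.356)²(0.0381)²/(2·254) ≈ 5.80×10⁻²⁶ kg.

m ≈ 5.80×10⁻²⁶ kg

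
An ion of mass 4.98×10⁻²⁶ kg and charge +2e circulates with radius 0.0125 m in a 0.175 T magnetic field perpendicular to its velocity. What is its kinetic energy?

KE ≈ 30.8 eV

v = |q|Br/m, then KE = ½mv² = (qBr)²/(2m).
v = (3.204×10⁻¹⁹)(0.175)(0.0125)/4.98×10⁻²⁶ ≈ 1.407×10⁴ m/s.
KE = ½(4.98×10⁻²⁶)(1.407×10⁴)² ≈ 4.93×10⁻¹⁸ J = 30.8 eV.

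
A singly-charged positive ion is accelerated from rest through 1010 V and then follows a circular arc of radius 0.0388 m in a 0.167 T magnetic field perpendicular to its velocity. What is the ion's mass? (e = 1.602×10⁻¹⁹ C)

m ≈ 3.33×10⁻²⁷ kg

Combine |q|V = ½mv² and r = mv/(|q|B): eliminate v to get m = qB²r²/(2V).
m = (1.602×10⁻¹⁹)(0.167)²(0.0388)²/(2·1010) ≈ 3.33×10⁻²⁷ kg.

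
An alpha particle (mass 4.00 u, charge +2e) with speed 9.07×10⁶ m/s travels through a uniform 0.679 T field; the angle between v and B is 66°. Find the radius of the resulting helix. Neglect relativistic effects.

v⊥ = v sinθ = 9.07×10⁶·sin66° ≈ 8.286×10⁶ m/s.
r = m v⊥/(|q|B) = (6.644×10⁻²⁷)(8.286×10⁶)/((3.204×10⁻¹⁹)(0.679)) ≈ 0.253 m.

r ≈ 0.253 m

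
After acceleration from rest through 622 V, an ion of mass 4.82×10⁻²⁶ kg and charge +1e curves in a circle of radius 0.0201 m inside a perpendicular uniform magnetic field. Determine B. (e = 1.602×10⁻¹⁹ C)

B ≈ 0.963 T

v = √(2|q|V/m) = √(2·1.602×10⁻¹⁹·622/4.82×10⁻²⁶) ≈ 6.430×10⁴ m/s.
B = mv/(|q|r) = (4.82×10⁻²⁶)(6.430×10⁴)/((1.602×10⁻¹⁹)(0.0201)) ≈ 0.963 T.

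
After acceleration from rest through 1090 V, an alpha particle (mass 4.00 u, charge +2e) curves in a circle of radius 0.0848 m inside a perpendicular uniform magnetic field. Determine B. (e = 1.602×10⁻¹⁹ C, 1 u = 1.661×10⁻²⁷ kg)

v = √(2|q|V/m) = √(2·3.204×10⁻¹⁹·1090/6.644×10⁻²⁷) ≈ 3.242×10⁵ m/s.
B = mv/(|q|r) = (6.644×10⁻²⁷)(3.242×10⁵)/((3.204×10⁻¹⁹)(0.0848)) ≈ 0.0793 T.

B ≈ 0.0793 T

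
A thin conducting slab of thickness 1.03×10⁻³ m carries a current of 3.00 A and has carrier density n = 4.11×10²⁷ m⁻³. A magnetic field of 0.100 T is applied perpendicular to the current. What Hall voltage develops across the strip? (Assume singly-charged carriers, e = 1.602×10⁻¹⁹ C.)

V_H = IB/(n e t).
V_H = (3.00)(0.100)/((4.11×10²⁷)(1.602×10⁻¹⁹)(1.03×10⁻³)) ≈ 4.42×10⁻⁷ V.

V_H ≈ 4.42×10⁻⁷ V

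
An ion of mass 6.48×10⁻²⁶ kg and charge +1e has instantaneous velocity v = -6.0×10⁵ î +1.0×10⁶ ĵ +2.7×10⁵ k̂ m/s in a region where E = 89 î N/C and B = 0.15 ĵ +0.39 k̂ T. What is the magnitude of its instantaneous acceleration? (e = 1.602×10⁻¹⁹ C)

v×B = (3.50×10⁵, 2.34×10⁵, -9.00×10⁴) N/C.
E + v×B = (3.50×10⁵, 2.34×10⁵, -9.00×10⁴) N/C.
F = q(E + v×B) = (1.602×10⁻¹⁹ C)·(3.50×10⁵, 2.34×10⁵, -9.00×10⁴) = (5.60×10⁻¹⁴, 3.75×10⁻¹⁴, -1.44×10⁻¹⁴) N.
|a| = |F|/m = 6.892×10⁻¹⁴/6.48×10⁻²⁶ ≈ 1.06×10¹² m/s².

|a| ≈ 1.06×10¹² m/s²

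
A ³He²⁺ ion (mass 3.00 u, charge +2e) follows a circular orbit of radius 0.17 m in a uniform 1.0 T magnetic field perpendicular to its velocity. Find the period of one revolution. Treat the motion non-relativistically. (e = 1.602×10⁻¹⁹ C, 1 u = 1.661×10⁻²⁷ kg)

T ≈ 9.8×10⁻⁸ s

The cyclotron period depends only on m, q, B: T = 2πm/(|q|B).
T = 2π(4.983×10⁻²⁷)/((3.204×10⁻¹⁹)(1.0)) ≈ 9.8×10⁻⁸ s.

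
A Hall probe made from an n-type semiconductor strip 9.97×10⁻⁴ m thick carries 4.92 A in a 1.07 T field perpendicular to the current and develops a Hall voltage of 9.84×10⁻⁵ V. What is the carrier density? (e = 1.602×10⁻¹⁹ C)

From V_H = IB/(n e t), n = IB/(V_H e t).
n = (4.92)(1.07)/((9.84×10⁻⁵)(1.602×10⁻¹⁹)(9.97×10⁻⁴)) ≈ 3.35×10²⁶ m⁻³.

n ≈ 3.35×10²⁶ m⁻³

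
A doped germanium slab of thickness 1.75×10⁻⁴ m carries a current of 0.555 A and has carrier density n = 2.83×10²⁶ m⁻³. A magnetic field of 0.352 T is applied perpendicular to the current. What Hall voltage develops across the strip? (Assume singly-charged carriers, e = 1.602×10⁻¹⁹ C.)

V_H = IB/(n e t).
V_H = (0.555)(0.352)/((2.83×10²⁶)(1.602×10⁻¹⁹)(1.75×10⁻⁴)) ≈ 2.46×10⁻⁵ V.

V_H ≈ 2.46×10⁻⁵ V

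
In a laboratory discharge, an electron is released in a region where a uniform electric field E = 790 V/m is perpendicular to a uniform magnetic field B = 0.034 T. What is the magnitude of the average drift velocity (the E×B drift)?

The steady drift has the magnetic force balancing the electric force, so v_d = E/B.
v_d = 790/0.034 = 2.3×10⁴ m/s.

v_d ≈ 2.3×10⁴ m/s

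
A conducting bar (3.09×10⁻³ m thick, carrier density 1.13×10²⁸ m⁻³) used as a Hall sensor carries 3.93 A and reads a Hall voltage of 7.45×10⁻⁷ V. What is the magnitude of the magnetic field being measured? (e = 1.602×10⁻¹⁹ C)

From V_H = IB/(n e t), B = V_H n e t / I.
B = (7.45×10⁻⁷)(1.13×10²⁸)(1.602×10⁻¹⁹)(3.09×10⁻³)/3.93 ≈ 1.06 T.

B ≈ 1.06 T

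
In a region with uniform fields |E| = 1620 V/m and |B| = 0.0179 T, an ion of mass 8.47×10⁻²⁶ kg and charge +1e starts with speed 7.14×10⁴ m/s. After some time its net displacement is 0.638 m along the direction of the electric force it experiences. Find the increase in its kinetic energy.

The magnetic force is always ⟂ v and does no work; only the electric force changes KE.
ΔKE = F_E · d = |q|E d = (1.602×10⁻¹⁹)(1620)(0.638) ≈ 1.66×10⁻¹⁶ J.

ΔKE ≈ 1.66×10⁻¹⁶ J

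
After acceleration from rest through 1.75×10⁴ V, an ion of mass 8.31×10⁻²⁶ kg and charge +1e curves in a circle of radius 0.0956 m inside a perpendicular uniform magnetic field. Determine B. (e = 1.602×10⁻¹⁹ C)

v = √(2|q|V/m) = √(2·1.602×10⁻¹⁹·1.75×10⁴/8.31×10⁻²⁶) ≈ 2.598×10⁵ m/s.
B = mv/(|q|r) = (8.31×10⁻²⁶)(2.598×10⁵)/((1.602×10⁻¹⁹)(0.0956)) ≈ 1.41 T.

B ≈ 1.41 T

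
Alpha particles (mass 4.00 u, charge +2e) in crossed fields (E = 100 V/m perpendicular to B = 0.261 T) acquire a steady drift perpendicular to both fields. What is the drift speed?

In crossed fields the guiding centre drifts at v_d = |E×B|/B² = E/B, independent of charge and mass.
v_d = 100/0.261 = 383 m/s.

v_d ≈ 383 m/s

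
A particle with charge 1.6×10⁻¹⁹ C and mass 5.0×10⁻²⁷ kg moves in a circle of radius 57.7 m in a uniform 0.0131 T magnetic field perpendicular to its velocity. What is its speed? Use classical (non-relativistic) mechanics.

v ≈ 2.42×10⁷ m/s

From |q|vB = mv²/r, v = |q|Br/m.
v = (1.6×10⁻¹⁹)(0.0131)(57.7)/5.0×10⁻²⁷ ≈ 2.42×10⁷ m/s.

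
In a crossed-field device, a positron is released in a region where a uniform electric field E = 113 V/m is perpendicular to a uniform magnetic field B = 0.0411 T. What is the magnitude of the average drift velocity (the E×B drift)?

v_d ≈ 2750 m/s

In crossed fields the guiding centre drifts at v_d = |E×B|/B² = E/B, independent of charge and mass.
v_d = 113/0.0411 = 2750 m/s.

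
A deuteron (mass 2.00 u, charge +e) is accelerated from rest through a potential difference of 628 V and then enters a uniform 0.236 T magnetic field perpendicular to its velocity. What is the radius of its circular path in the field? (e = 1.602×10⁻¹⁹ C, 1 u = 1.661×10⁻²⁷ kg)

r ≈ 0.0216 m

Acceleration: |q|V = ½mv² ⇒ v = √(2|q|V/m) = √(2·1.602×10⁻¹⁹·628/3.322×10⁻²⁷) ≈ 2.461×10⁵ m/s.
In the field: r = mv/(|q|B) = (3.322×10⁻²⁷)(2.461×10⁵)/((1.602×10⁻¹⁹)(0.236)) ≈ 0.0216 m.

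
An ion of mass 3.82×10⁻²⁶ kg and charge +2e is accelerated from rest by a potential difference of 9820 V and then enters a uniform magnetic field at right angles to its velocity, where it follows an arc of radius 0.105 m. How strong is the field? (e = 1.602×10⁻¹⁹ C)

v = √(2|q|V/m) = √(2·3.204×10⁻¹⁹·9820/3.82×10⁻²⁶) ≈ 4.059×10⁵ m/s.
B = mv/(|q|r) = (3.82×10⁻²⁶)(4.059×10⁵)/((3.204×10⁻¹⁹)(0.105)) ≈ 0.461 T.

B ≈ 0.461 T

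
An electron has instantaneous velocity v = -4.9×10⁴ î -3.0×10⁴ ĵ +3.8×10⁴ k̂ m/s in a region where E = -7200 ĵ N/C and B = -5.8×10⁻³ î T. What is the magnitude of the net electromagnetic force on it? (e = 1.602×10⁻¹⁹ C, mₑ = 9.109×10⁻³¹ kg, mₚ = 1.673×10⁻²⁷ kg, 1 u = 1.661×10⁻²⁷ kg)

v×B = (0, -220, -174) N/C.
E + v×B = (0, -7420, -174) N/C.
F = q(E + v×B) = (−1.602×10⁻¹⁹ C)·(0, -7420, -174) = (0, 1.19×10⁻¹⁵, 2.79×10⁻¹⁷) N.
|F| = 1.19×10⁻¹⁵ N.

|F| ≈ 1.19×10⁻¹⁵ N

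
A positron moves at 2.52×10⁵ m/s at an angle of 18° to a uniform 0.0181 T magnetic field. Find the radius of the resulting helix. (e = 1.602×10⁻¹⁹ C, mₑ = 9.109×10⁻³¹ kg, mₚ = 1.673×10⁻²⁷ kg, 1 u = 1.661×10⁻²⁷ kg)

r ≈ 2.45×10⁻⁵ m

v⊥ = v sinθ = 2.52×10⁵·sin18° ≈ 7.787×10⁴ m/s.
r = m v⊥/(|q|B) = (9.109×10⁻³¹)(7.787×10⁴)/((1.602×10⁻¹⁹)(0.0181)) ≈ 2.45×10⁻⁵ m.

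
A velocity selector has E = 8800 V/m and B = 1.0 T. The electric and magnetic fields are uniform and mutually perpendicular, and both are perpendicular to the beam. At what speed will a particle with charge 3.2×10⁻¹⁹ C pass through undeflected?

v = 8800 m/s

Zero net Lorentz force requires |qE| = |q v×B|, i.e. E = vB.
v = E/B = 8800/1.0 = 8800 m/s.
The result is independent of the particle's charge and mass.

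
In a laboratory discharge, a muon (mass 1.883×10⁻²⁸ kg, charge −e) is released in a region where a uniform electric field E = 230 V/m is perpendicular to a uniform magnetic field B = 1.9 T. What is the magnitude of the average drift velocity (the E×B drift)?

v_d ≈ 120 m/s

The E×B drift speed is v_d = E/B.
v_d = 230/1.9 = 120 m/s.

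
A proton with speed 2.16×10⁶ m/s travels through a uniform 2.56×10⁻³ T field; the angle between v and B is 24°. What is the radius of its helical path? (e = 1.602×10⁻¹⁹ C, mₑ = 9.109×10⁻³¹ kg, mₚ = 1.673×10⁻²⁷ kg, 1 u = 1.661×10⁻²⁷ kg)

v⊥ = v sinθ = 2.16×10⁶·sin24° ≈ 8.786×10⁵ m/s.
r = m v⊥/(|q|B) = (1.673×10⁻²⁷)(8.786×10⁵)/((1.602×10⁻¹⁹)(2.56×10⁻³)) ≈ 3.58 m.

r ≈ 3.58 m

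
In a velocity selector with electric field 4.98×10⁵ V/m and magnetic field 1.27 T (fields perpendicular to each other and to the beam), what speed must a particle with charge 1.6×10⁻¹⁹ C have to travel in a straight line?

Straight-line motion ⇒ electric and magnetic forces cancel, so E = vB.
v = E/B = 4.98×10⁵/1.27 = 3.92×10⁵ m/s.

v = 3.92×10⁵ m/s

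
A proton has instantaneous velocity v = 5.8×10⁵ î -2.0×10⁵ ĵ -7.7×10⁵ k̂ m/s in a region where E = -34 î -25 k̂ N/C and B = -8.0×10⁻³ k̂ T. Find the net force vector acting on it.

F ≈ (2.51×10⁻¹⁶, 7.43×10⁻¹⁶, -4.00×10⁻¹⁸) N

v×B = (1600, 4640, 0) N/C.
E + v×B = (1570, 4640, -25.0) N/C.
F = q(E + v×B) = (1.602×10⁻¹⁹ C)·(1570, 4640, -25.0) = (2.51×10⁻¹⁶, 7.43×10⁻¹⁶, -4.00×10⁻¹⁸) N.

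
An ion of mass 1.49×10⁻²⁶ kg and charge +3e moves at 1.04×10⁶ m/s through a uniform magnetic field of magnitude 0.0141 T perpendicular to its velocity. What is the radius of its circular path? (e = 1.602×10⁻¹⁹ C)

The magnetic force provides the centripetal force: |q|vB = mv²/r.
r = mv/(|q|B) = (1.49×10⁻²⁶)(1.04×10⁶)/((4.806×10⁻¹⁹)(0.0141)) ≈ 2.29 m.

r ≈ 2.29 m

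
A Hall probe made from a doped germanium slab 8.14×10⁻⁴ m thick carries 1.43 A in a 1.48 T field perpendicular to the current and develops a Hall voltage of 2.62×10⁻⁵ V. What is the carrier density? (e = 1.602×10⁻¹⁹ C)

n ≈ 6.19×10²⁶ m⁻³

From V_H = IB/(n e t), n = IB/(V_H e t).
n = (1.43)(1.48)/((2.62×10⁻⁵)(1.602×10⁻¹⁹)(8.14×10⁻⁴)) ≈ 6.19×10²⁶ m⁻³.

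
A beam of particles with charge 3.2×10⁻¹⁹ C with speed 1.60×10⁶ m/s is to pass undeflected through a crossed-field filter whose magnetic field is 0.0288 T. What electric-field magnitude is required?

E = 4.61×10⁴ V/m

For straight-line motion qE = qvB, so E = vB.
E = 1.60×10⁶ × 0.0288 = 4.61×10⁴ V/m.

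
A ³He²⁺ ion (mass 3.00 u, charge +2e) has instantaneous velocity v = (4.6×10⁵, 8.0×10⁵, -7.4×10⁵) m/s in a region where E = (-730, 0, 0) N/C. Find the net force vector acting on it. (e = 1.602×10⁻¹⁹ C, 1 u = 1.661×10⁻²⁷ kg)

F ≈ (-2.34×10⁻¹⁶, 0, 0) N

Only an electric field acts, so F = qE = (3.204×10⁻¹⁹ C)·(-730, 0, 0) = (-2.34×10⁻¹⁶, 0, 0) N.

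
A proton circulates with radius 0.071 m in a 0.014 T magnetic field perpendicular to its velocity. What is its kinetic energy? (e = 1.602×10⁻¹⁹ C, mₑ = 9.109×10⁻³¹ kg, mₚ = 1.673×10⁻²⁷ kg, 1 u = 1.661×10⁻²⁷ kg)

v = |q|Br/m, then KE = ½mv² = (qBr)²/(2m).
v = (1.602×10⁻¹⁹)(0.014)(0.071)/1.673×10⁻²⁷ ≈ 9.518×10⁴ m/s.
KE = ½(1.673×10⁻²⁷)(9.518×10⁴)² ≈ 7.6×10⁻¹⁸ J.

KE ≈ 7.6×10⁻¹⁸ J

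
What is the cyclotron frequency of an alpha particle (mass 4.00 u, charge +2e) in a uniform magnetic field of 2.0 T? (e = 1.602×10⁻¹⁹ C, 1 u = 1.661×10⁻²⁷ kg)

f = |q|B/(2πm).
f = (3.204×10⁻¹⁹)(2.0)/(2π·6.644×10⁻²⁷) ≈ 1.5×10⁷ Hz.

f ≈ 1.5×10⁷ Hz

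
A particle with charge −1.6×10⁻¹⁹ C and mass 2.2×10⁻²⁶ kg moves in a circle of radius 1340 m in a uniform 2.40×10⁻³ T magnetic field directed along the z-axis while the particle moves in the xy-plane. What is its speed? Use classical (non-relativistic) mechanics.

v ≈ 2.34×10⁷ m/s

From |q|vB = mv²/r, v = |q|Br/m.
v = (1.6×10⁻¹⁹)(2.40×10⁻³)(1340)/2.2×10⁻²⁶ ≈ 2.34×10⁷ m/s.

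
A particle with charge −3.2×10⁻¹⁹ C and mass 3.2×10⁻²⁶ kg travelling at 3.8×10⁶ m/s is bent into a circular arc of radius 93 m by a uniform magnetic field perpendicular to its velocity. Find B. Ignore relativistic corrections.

B ≈ 4.1×10⁻³ T

From |q|vB = mv²/r, B = mv/(|q|r).
B = (3.2×10⁻²⁶)(3.8×10⁶)/((3.2×10⁻¹⁹)(93)) ≈ 4.1×10⁻³ T.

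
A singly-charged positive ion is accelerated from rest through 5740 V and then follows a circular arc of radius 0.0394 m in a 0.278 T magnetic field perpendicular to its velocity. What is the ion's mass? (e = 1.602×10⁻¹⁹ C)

m ≈ 1.67×10⁻²⁷ kg

Combine |q|V = ½mv² and r = mv/(|q|B): eliminate v to get m = qB²r²/(2V).
m = (1.602×10⁻¹⁹)(0.278)²(0.0394)²/(2·5740) ≈ 1.67×10⁻²⁷ kg.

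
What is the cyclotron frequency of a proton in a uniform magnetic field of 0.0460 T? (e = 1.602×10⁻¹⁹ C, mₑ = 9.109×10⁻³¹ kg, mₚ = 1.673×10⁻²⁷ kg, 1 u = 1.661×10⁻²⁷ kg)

f ≈ 7.01×10⁵ Hz

f = |q|B/(2πm).
f = (1.602×10⁻¹⁹)(0.0460)/(2π·1.673×10⁻²⁷) ≈ 7.01×10⁵ Hz.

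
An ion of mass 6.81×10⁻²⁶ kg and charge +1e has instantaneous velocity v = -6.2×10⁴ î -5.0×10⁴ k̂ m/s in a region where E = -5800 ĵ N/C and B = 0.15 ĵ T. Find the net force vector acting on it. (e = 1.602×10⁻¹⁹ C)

v×B = (7500, 0, -9300) N/C.
E + v×B = (7500, -5800, -9300) N/C.
F = q(E + v×B) = (1.602×10⁻¹⁹ C)·(7500, -5800, -9300) = (1.20×10⁻¹⁵, -9.29×10⁻¹⁶, -1.49×10⁻¹⁵) N.

F ≈ (1.20×10⁻¹⁵, -9.29×10⁻¹⁶, -1.49×10⁻¹⁵) N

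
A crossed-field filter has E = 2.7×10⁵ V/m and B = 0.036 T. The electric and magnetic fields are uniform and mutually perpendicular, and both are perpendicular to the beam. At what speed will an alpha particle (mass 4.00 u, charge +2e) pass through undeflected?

For undeflected motion the electric and magnetic forces balance: qE = qvB.
v = E/B = 2.7×10⁵/0.036 = 7.5×10⁶ m/s.

v = 7.5×10⁶ m/s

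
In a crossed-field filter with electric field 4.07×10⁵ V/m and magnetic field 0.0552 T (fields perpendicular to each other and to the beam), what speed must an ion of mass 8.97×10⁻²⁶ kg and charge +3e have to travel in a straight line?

Straight-line motion ⇒ electric and magnetic forces cancel, so E = vB.
v = E/B = 4.07×10⁵/0.0552 = 7.37×10⁶ m/s.

v = 7.37×10⁶ m/s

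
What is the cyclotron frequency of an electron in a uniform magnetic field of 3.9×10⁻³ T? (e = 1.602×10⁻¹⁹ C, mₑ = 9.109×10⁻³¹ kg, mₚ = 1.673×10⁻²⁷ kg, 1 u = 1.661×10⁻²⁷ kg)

f ≈ 1.1×10⁸ Hz

f = |q|B/(2πm).
f = (1.602×10⁻¹⁹)(3.9×10⁻³)/(2π·9.109×10⁻³¹) ≈ 1.1×10⁸ Hz.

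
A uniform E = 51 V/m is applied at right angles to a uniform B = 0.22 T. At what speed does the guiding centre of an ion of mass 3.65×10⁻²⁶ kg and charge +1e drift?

v_d ≈ 230 m/s

The steady drift has the magnetic force balancing the electric force, so v_d = E/B.
v_d = 51/0.22 = 230 m/s.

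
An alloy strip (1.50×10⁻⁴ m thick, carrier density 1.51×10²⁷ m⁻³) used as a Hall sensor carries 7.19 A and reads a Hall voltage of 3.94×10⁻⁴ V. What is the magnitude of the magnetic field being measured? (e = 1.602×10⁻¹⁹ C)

B ≈ 1.99 T

From V_H = IB/(n e t), B = V_H n e t / I.
B = (3.94×10⁻⁴)(1.51×10²⁷)(1.602×10⁻¹⁹)(1.50×10⁻⁴)/7.19 ≈ 1.99 T.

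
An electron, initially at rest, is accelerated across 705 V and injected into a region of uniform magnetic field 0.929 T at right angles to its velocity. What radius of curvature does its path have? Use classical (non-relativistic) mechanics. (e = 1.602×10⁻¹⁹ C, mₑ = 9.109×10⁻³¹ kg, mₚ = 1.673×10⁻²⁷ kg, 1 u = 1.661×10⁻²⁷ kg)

r ≈ 9.64×10⁻⁵ m

Acceleration: |q|V = ½mv² ⇒ v = √(2|q|V/m) = √(2·1.602×10⁻¹⁹·705/9.109×10⁻³¹) ≈ 1.575×10⁷ m/s.
In the field: r = mv/(|q|B) = (9.109×10⁻³¹)(1.575×10⁷)/((1.602×10⁻¹⁹)(0.929)) ≈ 9.64×10⁻⁵ m.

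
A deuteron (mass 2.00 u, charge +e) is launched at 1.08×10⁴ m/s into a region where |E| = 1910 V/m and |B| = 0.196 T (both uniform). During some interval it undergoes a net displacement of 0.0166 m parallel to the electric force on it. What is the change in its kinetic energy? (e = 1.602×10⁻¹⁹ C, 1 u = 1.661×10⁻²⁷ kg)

The magnetic force is always ⟂ v and does no work; only the electric force changes KE.
ΔKE = F_E · d = |q|E d = (1.602×10⁻¹⁹)(1910)(0.0166) ≈ 5.08×10⁻¹⁸ J.

ΔKE ≈ 5.08×10⁻¹⁸ J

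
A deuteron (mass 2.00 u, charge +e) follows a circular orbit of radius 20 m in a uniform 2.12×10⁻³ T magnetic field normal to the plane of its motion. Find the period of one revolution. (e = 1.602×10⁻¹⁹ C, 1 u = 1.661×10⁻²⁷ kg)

T ≈ 6.15×10⁻⁵ s

The cyclotron period depends only on m, q, B: T = 2πm/(|q|B).
T = 2π(3.322×10⁻²⁷)/((1.602×10⁻¹⁹)(2.12×10⁻³)) ≈ 6.15×10⁻⁵ s.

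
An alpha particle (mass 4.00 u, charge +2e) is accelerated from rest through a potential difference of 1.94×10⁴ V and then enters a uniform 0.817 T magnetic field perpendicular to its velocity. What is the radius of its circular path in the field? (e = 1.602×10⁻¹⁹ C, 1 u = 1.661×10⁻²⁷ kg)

r ≈ 0.0347 m

Acceleration: |q|V = ½mv² ⇒ v = √(2|q|V/m) = √(2·3.204×10⁻¹⁹·1.94×10⁴/6.644×10⁻²⁷) ≈ 1.368×10⁶ m/s.
In the field: r = mv/(|q|B) = (6.644×10⁻²⁷)(1.368×10⁶)/((3.204×10⁻¹⁹)(0.817)) ≈ 0.0347 m.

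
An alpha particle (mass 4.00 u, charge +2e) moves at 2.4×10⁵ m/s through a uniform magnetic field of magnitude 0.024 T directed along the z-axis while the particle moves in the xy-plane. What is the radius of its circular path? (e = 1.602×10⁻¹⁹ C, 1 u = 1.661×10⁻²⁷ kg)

r ≈ 0.21 m

The magnetic force provides the centripetal force: |q|vB = mv²/r.
r = mv/(|q|B) = (6.644×10⁻²⁷)(2.4×10⁵)/((3.204×10⁻¹⁹)(0.024)) ≈ 0.21 m.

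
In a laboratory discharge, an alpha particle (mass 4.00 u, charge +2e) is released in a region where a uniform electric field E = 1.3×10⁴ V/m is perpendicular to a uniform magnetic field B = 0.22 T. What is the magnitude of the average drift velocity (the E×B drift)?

v_d ≈ 5.9×10⁴ m/s

In crossed fields the guiding centre drifts at v_d = |E×B|/B² = E/B, independent of charge and mass.
v_d = 1.3×10⁴/0.22 = 5.9×10⁴ m/s.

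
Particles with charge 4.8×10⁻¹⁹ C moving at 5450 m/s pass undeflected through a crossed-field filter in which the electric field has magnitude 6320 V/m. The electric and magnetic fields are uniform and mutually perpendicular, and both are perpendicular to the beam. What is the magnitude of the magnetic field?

B = 1.16 T

Balance of forces in the selector: qE = qvB ⇒ B = E/v.
B = 6320/5450 = 1.16 T.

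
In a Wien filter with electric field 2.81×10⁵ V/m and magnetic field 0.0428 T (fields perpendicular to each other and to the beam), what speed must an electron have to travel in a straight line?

v = 6.57×10⁶ m/s

Straight-line motion ⇒ electric and magnetic forces cancel, so E = vB.
v = E/B = 2.81×10⁵/0.0428 = 6.57×10⁶ m/s.
The result is independent of the particle's charge and mass.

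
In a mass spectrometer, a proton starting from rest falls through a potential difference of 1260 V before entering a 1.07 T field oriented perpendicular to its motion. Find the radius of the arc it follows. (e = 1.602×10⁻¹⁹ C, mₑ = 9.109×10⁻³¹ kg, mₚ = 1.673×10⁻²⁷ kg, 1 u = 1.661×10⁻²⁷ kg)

Acceleration: |q|V = ½mv² ⇒ v = √(2|q|V/m) = √(2·1.602×10⁻¹⁹·1260/1.673×10⁻²⁷) ≈ 4.912×10⁵ m/s.
In the field: r = mv/(|q|B) = (1.673×10⁻²⁷)(4.912×10⁵)/((1.602×10⁻¹⁹)(1.07)) ≈ 4.79×10⁻³ m.

r ≈ 4.79×10⁻³ m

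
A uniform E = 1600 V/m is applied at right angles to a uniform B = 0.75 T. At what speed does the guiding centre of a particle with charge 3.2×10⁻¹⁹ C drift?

The E×B drift speed is v_d = E/B.
v_d = 1600/0.75 = 2100 m/s.

v_d ≈ 2100 m/s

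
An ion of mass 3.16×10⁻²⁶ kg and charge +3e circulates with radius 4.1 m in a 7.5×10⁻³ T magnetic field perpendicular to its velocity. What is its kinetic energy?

v = |q|Br/m, then KE = ½mv² = (qBr)²/(2m).
v = (4.806×10⁻¹⁹)(7.5×10⁻³)(4.1)/3.16×10⁻²⁶ ≈ 4.677×10⁵ m/s.
KE = ½(3.16×10⁻²⁶)(4.677×10⁵)² ≈ 3.5×10⁻¹⁵ J.

KE ≈ 3.5×10⁻¹⁵ J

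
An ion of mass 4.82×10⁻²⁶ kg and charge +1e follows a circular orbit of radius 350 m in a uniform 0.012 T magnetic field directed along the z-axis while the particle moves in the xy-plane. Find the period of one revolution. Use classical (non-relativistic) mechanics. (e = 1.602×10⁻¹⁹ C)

T ≈ 1.6×10⁻⁴ s

The cyclotron period depends only on m, q, B: T = 2πm/(|q|B).
T = 2π(4.82×10⁻²⁶)/((1.602×10⁻¹⁹)(0.012)) ≈ 1.6×10⁻⁴ s.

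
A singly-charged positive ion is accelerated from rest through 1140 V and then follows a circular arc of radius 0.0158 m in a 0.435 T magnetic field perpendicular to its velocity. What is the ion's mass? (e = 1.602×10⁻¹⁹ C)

Combine |q|V = ½mv² and r = mv/(|q|B): eliminate v to get m = qB²r²/(2V).
m = (1.602×10⁻¹⁹)(0.435)²(0.0158)²/(2·1140) ≈ 3.32×10⁻²⁷ kg.

m ≈ 3.32×10⁻²⁷ kg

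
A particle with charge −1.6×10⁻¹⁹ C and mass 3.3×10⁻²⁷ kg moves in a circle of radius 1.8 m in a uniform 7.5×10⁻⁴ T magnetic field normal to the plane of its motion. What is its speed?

v ≈ 6.5×10⁴ m/s

From |q|vB = mv²/r, v = |q|Br/m.
v = (1.6×10⁻¹⁹)(7.5×10⁻⁴)(1.8)/3.3×10⁻²⁷ ≈ 6.5×10⁴ m/s.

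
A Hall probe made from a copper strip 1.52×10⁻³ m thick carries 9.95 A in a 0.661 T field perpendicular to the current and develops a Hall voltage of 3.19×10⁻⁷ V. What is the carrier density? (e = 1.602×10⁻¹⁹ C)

From V_H = IB/(n e t), n = IB/(V_H e t).
n = (9.95)(0.661)/((3.19×10⁻⁷)(1.602×10⁻¹⁹)(1.52×10⁻³)) ≈ 8.47×10²⁸ m⁻³.

n ≈ 8.47×10²⁸ m⁻³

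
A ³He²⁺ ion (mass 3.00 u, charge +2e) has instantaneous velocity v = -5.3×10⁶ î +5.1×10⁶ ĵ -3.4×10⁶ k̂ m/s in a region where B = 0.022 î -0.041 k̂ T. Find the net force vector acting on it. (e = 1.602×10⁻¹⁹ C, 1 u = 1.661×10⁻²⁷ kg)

F ≈ (-6.70×10⁻¹⁴, -9.36×10⁻¹⁴, -3.59×10⁻¹⁴) N

v×B = (-2.09×10⁵, -2.92×10⁵, -1.12×10⁵) N/C.
F = q v×B = (3.204×10⁻¹⁹ C)·(-2.09×10⁵, -2.92×10⁵, -1.12×10⁵) = (-6.70×10⁻¹⁴, -9.36×10⁻¹⁴, -3.59×10⁻¹⁴) N.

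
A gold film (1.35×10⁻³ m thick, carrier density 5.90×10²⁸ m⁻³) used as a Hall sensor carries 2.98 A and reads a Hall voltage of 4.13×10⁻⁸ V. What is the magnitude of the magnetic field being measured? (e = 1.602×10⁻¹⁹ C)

From V_H = IB/(n e t), B = V_H n e t / I.
B = (4.13×10⁻⁸)(5.90×10²⁸)(1.602×10⁻¹⁹)(1.35×10⁻³)/2.98 ≈ 0.177 T.

B ≈ 0.177 T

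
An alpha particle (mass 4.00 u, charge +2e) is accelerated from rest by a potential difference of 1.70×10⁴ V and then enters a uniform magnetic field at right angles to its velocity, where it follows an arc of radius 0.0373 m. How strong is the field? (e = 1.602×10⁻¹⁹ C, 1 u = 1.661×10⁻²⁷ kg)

B ≈ 0.712 T

v = √(2|q|V/m) = √(2·3.204×10⁻¹⁹·1.70×10⁴/6.644×10⁻²⁷) ≈ 1.280×10⁶ m/s.
B = mv/(|q|r) = (6.644×10⁻²⁷)(1.280×10⁶)/((3.204×10⁻¹⁹)(0.0373)) ≈ 0.712 T.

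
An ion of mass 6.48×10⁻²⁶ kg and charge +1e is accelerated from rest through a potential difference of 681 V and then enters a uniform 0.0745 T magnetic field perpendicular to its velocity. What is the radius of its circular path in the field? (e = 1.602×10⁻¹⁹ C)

Acceleration: |q|V = ½mv² ⇒ v = √(2|q|V/m) = √(2·1.602×10⁻¹⁹·681/6.48×10⁻²⁶) ≈ 5.803×10⁴ m/s.
In the field: r = mv/(|q|B) = (6.48×10⁻²⁶)(5.803×10⁴)/((1.602×10⁻¹⁹)(0.0745)) ≈ 0.315 m.

r ≈ 0.315 m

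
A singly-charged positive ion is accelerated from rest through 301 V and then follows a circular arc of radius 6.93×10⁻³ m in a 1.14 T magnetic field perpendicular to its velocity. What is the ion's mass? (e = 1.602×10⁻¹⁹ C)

m ≈ 1.66×10⁻²⁶ kg

Combine |q|V = ½mv² and r = mv/(|q|B): eliminate v to get m = qB²r²/(2V).
m = (1.602×10⁻¹⁹)(1.14)²(6.93×10⁻³)²/(2·301) ≈ 1.66×10⁻²⁶ kg.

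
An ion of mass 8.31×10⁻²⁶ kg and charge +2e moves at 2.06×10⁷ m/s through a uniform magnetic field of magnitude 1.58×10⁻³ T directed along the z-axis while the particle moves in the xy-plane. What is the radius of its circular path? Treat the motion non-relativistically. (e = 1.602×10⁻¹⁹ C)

r ≈ 3380 m

The magnetic force provides the centripetal force: |q|vB = mv²/r.
r = mv/(|q|B) = (8.31×10⁻²⁶)(2.06×10⁷)/((3.204×10⁻¹⁹)(1.58×10⁻³)) ≈ 3380 m.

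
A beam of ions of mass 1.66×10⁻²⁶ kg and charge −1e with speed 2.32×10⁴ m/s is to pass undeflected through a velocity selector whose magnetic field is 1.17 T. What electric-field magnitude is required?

For straight-line motion qE = qvB, so E = vB.
E = 2.32×10⁴ × 1.17 = 2.71×10⁴ V/m.

E = 2.71×10⁴ V/m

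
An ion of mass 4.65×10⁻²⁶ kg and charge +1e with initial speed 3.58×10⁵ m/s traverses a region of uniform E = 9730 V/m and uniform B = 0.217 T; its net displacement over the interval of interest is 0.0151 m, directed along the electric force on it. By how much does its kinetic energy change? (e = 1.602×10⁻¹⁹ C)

ΔKE ≈ 2.35×10⁻¹⁷ J

The magnetic force is always ⟂ v and does no work; only the electric force changes KE.
ΔKE = F_E · d = |q|E d = (1.602×10⁻¹⁹)(9730)(0.0151) ≈ 2.35×10⁻¹⁷ J.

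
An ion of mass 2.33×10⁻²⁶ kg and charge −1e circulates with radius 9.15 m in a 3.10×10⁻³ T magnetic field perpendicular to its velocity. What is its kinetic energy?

v = |q|Br/m, then KE = ½mv² = (qBr)²/(2m).
v = (1.602×10⁻¹⁹)(3.10×10⁻³)(9.15)/2.33×10⁻²⁶ ≈ 1.950×10⁵ m/s.
KE = ½(2.33×10⁻²⁶)(1.950×10⁵)² ≈ 4.43×10⁻¹⁶ J.

KE ≈ 4.43×10⁻¹⁶ J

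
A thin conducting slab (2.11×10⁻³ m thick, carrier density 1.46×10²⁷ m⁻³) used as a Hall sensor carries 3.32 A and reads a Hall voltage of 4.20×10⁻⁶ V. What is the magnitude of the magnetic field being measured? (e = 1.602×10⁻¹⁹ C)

B ≈ 0.624 T

From V_H = IB/(n e t), B = V_H n e t / I.
B = (4.20×10⁻⁶)(1.46×10²⁷)(1.602×10⁻¹⁹)(2.11×10⁻³)/3.32 ≈ 0.624 T.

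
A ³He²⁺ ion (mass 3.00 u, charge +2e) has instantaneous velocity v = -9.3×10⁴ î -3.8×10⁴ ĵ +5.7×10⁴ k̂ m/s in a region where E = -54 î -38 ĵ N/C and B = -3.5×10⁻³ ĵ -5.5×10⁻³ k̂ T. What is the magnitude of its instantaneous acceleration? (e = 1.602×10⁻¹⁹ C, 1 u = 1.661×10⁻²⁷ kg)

v×B = (408, -511, 326) N/C.
E + v×B = (354, -550, 326) N/C.
F = q(E + v×B) = (3.204×10⁻¹⁹ C)·(354, -550, 326) = (1.14×10⁻¹⁶, -1.76×10⁻¹⁶, 1.04×10⁻¹⁶) N.
|a| = |F|/m = 2.340×10⁻¹⁶/4.983×10⁻²⁷ ≈ 4.70×10¹⁰ m/s².

|a| ≈ 4.70×10¹⁰ m/s²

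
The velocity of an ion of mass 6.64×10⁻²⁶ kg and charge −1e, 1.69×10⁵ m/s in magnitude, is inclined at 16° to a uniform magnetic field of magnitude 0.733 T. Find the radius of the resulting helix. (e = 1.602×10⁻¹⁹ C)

r ≈ 0.0263 m

v⊥ = v sinθ = 1.69×10⁵·sin16° ≈ 4.658×10⁴ m/s.
r = m v⊥/(|q|B) = (6.64×10⁻²⁶)(4.658×10⁴)/((1.602×10⁻¹⁹)(0.733)) ≈ 0.0263 m.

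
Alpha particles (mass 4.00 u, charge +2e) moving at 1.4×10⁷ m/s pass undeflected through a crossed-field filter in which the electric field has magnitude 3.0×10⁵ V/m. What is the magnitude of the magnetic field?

B = 0.021 T

Balance of forces in the selector: qE = qvB ⇒ B = E/v.
B = 3.0×10⁵/1.4×10⁷ = 0.021 T.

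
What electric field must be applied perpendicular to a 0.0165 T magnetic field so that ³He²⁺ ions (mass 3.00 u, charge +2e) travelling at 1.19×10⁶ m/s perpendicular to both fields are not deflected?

E = 1.96×10⁴ V/m

For straight-line motion qE = qvB, so E = vB.
E = 1.19×10⁶ × 0.0165 = 1.96×10⁴ V/m.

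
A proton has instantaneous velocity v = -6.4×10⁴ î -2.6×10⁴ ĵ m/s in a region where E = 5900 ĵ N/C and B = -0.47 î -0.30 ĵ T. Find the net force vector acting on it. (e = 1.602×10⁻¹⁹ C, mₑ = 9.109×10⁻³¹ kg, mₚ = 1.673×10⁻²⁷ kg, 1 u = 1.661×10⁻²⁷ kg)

v×B = (0, 0, 6980) N/C.
E + v×B = (0, 5900, 6980) N/C.
F = q(E + v×B) = (1.602×10⁻¹⁹ C)·(0, 5900, 6980) = (0, 9.45×10⁻¹⁶, 1.12×10⁻¹⁵) N.

F ≈ (0, 9.45×10⁻¹⁶, 1.12×10⁻¹⁵) N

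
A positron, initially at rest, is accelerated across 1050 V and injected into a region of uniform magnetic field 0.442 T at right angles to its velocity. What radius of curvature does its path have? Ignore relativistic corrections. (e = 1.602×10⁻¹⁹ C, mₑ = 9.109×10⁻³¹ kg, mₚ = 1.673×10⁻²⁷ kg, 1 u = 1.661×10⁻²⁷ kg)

Acceleration: |q|V = ½mv² ⇒ v = √(2|q|V/m) = √(2·1.602×10⁻¹⁹·1050/9.109×10⁻³¹) ≈ 1.922×10⁷ m/s.
In the field: r = mv/(|q|B) = (9.109×10⁻³¹)(1.922×10⁷)/((1.602×10⁻¹⁹)(0.442)) ≈ 2.47×10⁻⁴ m.

r ≈ 2.47×10⁻⁴ m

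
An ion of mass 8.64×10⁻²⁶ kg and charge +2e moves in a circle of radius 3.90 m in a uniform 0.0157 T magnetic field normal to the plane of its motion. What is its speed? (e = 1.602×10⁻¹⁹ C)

v ≈ 2.27×10⁵ m/s

From |q|vB = mv²/r, v = |q|Br/m.
v = (3.204×10⁻¹⁹)(0.0157)(3.90)/8.64×10⁻²⁶ ≈ 2.27×10⁵ m/s.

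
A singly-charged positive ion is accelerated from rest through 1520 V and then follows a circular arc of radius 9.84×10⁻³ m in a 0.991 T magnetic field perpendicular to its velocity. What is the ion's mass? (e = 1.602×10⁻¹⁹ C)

Combine |q|V = ½mv² and r = mv/(|q|B): eliminate v to get m = qB²r²/(2V).
m = (1.602×10⁻¹⁹)(0.991)²(9.84×10⁻³)²/(2·1520) ≈ 5.01×10⁻²⁷ kg.

m ≈ 5.01×10⁻²⁷ kg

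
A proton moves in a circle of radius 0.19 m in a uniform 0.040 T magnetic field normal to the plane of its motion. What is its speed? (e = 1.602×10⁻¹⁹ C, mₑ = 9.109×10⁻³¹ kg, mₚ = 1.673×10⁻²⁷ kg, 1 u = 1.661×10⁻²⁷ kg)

From |q|vB = mv²/r, v = |q|Br/m.
v = (1.602×10⁻¹⁹)(0.040)(0.19)/1.673×10⁻²⁷ ≈ 7.3×10⁵ m/s.

v ≈ 7.3×10⁵ m/s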